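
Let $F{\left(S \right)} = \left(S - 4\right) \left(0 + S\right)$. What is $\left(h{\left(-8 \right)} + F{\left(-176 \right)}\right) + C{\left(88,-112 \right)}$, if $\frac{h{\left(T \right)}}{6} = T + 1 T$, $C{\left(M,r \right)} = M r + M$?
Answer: $21816$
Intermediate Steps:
$C{\left(M,r \right)} = M + M r$
$h{\left(T \right)} = 12 T$ ($h{\left(T \right)} = 6 \left(T + 1 T\right) = 6 \left(T + T\right) = 6 \cdot 2 T = 12 T$)
$F{\left(S \right)} = S \left(-4 + S\right)$ ($F{\left(S \right)} = \left(-4 + S\right) S = S \left(-4 + S\right)$)
$\left(h{\left(-8 \right)} + F{\left(-176 \right)}\right) + C{\left(88,-112 \right)} = \left(12 \left(-8\right) - 176 \left(-4 - 176\right)\right) + 88 \left(1 - 112\right) = \left(-96 - -31680\right) + 88 \left(-111\right) = \left(-96 + 31680\right) - 9768 = 31584 - 9768 = 21816$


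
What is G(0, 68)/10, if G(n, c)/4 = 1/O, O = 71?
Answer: 2/355 ≈ 0.0056338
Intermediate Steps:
G(n, c) = 4/71
G(0, 68)/10 = (4/71)/10 = (4/71)*(⅒) = 2/355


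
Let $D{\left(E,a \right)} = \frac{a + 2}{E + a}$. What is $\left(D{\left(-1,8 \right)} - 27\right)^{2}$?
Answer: $\frac{32041}{49} \approx 653.9$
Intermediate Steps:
$D{\left(E,a \right)} = \frac{2 + a}{E + a}$
$\left(D{\left(-1,8 \right)} - 27\right)^{2} = \left(\frac{2 + 8}{-1 + 8} - 27\right)^{2} = \left(\frac{1}{7} \cdot 10 - 27\right)^{2} = \left(\frac{10}{7} - 27\right)^{2} = \left(- \frac{179}{7}\right)^{2} = \frac{32041}{49}$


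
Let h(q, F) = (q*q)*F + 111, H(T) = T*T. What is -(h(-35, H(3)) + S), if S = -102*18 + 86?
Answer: -9386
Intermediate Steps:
H(T) = T**2
h(q, F) = 111 + F*q**2 (h(q, F) = q**2*F + 111 = F*q**2 + 111 = 111 + F*q**2)
S = -1750 (S = -1836 + 86 = -1750)
-(h(-35, H(3)) + S) = -((111 + 3**2*(-35)**2) - 1750) = -((111 + 9*1225) - 1750) = -((111 + 11025) - 1750) = -(11136 - 1750) = -1*9386 = -9386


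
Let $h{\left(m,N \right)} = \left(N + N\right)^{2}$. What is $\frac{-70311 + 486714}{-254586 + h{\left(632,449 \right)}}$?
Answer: $\frac{416403}{551818} \approx 0.7546$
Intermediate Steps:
$h{\left(m,N \right)} = 4 N^{2}$ ($h{\left(m,N \right)} = \left(2 N\right)^{2} = 4 N^{2}$)
$\frac{-70311 + 486714}{-254586 + h{\left(632,449 \right)}} = \frac{-70311 + 486714}{-254586 + 4 \cdot 449^{2}} = \frac{416403}{-254586 + 4 \cdot 201601} = \frac{416403}{-254586 + 806404} = \frac{416403}{551818}$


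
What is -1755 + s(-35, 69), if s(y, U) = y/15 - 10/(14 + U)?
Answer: -437606/249 ≈ -1757.5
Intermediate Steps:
s(y, U) = -10/(14 + U) + y/15 (s(y, U) = y*(1/15) - 10/(14 + U) = y/15 - 10/(14 + U) = -10/(14 + U) + y/15)
-1755 + s(-35, 69) = -1755 + (-150 + 14*(-35) + 69*(-35))/(15*(14 + 69)) = -1755 + (1/15)*(-150 - 490 - 2415)/83 = -1755 + (1/15)*(1/83)*(-3055) = -1755 - 611/249 = -437606/249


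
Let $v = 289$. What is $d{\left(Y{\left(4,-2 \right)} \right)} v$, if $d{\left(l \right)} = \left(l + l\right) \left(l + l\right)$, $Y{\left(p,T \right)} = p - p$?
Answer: $0$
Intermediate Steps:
$Y{\left(p,T \right)} = 0$
$d{\left(l \right)} = 4 l^{2}$ ($d{\left(l \right)} = 2 l 2 l = 4 l^{2}$)
$d{\left(Y{\left(4,-2 \right)} \right)} v = 4 \cdot 0^{2} \cdot 289 = 4 \cdot 0 \cdot 289 = 0 \cdot 289 = 0$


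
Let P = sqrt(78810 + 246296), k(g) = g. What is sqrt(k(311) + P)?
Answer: sqrt(311 + sqrt(325106)) ≈ 29.685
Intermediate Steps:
P = sqrt(325106) ≈ 570.18
sqrt(k(311) + P) = sqrt(311 + sqrt(325106))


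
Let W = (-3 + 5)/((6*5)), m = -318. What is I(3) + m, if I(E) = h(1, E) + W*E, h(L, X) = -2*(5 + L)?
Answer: -1649/5 ≈ -329.80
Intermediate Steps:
h(L, X) = -10 - 2*L
W = 1/15 (W = 2/30 = (1/30)*2 = 1/15 ≈ 0.066667)
I(E) = -12 + E/15 (I(E) = (-10 - 2*1) + E/15 = (-10 - 2) + E/15 = -12 + E/15)
I(3) + m = (-12 + (1/15)*3) - 318 = (-12 + ⅕) - 318 = -59/5 - 318 = -1649/5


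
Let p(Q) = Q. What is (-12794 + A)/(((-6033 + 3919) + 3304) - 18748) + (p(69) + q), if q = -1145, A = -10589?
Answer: -18869025/17558 ≈ -1074.7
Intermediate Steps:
(-12794 + A)/(((-6033 + 3919) + 3304) - 18748) + (p(69) + q) = (-12794 - 10589)/(((-6033 + 3919) + 3304) - 18748) + (69 - 1145) = -23383/((-2114 + 3304) - 18748) - 1076 = -23383/(1190 - 18748) - 1076 = -23383/(-17558) - 1076 = -23383*(-1/17558) - 1076 = 23383/17558 - 1076 = -18869025/17558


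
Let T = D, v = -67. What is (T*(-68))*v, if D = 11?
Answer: 50116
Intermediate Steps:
T = 11
(T*(-68))*v = (11*(-68))*(-67) = -748*(-67) = 50116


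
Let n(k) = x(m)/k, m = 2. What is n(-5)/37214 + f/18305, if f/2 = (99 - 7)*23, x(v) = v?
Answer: 78741163/340601135 ≈ 0.23118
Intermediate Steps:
n(k) = 2/k
f = 4232 (f = 2*((99 - 7)*23) = 2*(92*23) = 2*2116 = 4232)
n(-5)/37214 + f/18305 = (2/(-5))/37214 + 4232/18305 = (2*(-⅕))*(1/37214) + 4232*(1/18305) = -⅖*1/37214 + 4232/18305 = -1/93035 + 4232/18305 = 78741163/340601135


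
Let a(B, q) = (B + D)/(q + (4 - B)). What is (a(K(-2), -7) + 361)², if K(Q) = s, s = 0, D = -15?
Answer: 133956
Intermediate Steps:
K(Q) = 0
a(B, q) = (-15 + B)/(4 + q - B) (a(B, q) = (B - 15)/(q + (4 - B)) = (-15 + B)/(4 + q - B))
(a(K(-2), -7) + 361)² = ((-15 + 0)/(4 - 7 - 1*0) + 361)² = (-15/(4 - 7 + 0) + 361)² = (-15/(-3) + 361)² = (-⅓*(-15) + 361)² = (5 + 361)² = 366² = 133956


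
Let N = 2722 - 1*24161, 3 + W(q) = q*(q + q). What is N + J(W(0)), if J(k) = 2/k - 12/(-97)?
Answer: -6238907/291 ≈ -21440.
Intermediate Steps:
W(q) = -3 + 2*q² (W(q) = -3 + q*(q + q) = -3 + q*(2*q) = -3 + 2*q²)
J(k) = 12/97 + 2/k (J(k) = 2/k - 12*(-1/97) = 2/k + 12/97 = 12/97 + 2/k)
N = -21439 (N = 2722 - 24161 = -21439)
N + J(W(0)) = -21439 + (12/97 + 2/(-3 + 2*0²)) = -21439 + (12/97 + 2/(-3 + 2*0)) = -21439 + (12/97 + 2/(-3 + 0)) = -21439 + (12/97 + 2/(-3)) = -21439 + (12/97 + 2*(-⅓)) = -21439 + (12/97 - ⅔) = -21439 - 158/291 = -6238907/291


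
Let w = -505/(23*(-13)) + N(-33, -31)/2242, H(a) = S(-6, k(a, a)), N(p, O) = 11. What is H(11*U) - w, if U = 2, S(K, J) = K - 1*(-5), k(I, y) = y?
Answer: -1805857/670358 ≈ -2.6939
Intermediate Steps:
S(K, J) = 5 + K (S(K, J) = K + 5 = 5 + K)
H(a) = -1 (H(a) = 5 - 6 = -1)
w = 1135499/670358 (w = -505/(23*(-13)) + 11/2242 = -505/(-299) + 11*(1/2242) = -505*(-1/299) + 11/2242 = 505/299 + 11/2242 = 1135499/670358 ≈ 1.6939)
H(11*U) - w = -1 - 1*1135499/670358 = -1 - 1135499/670358 = -1805857/670358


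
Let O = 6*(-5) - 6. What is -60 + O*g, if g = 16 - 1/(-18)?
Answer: -638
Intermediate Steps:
g = 289/18 (g = 16 - 1*(-1/18) = 16 + 1/18 = 289/18 ≈ 16.056)
O = -36 (O = -30 - 6 = -36)
-60 + O*g = -60 - 36*289/18 = -60 - 578 = -638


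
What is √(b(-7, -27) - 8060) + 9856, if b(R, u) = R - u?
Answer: 9856 + 2*I*√2010 ≈ 9856.0 + 89.666*I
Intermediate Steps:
√(b(-7, -27) - 8060) + 9856 = √((-7 - 1*(-27)) - 8060) + 9856 = √((-7 + 27) - 8060) + 9856 = √(20 - 8060) + 9856 = √(-8040) + 9856 = 2*I*√2010 + 9856 = 9856 + 2*I*√2010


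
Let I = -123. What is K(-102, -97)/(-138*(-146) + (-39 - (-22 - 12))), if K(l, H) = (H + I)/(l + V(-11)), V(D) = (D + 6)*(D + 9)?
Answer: 55/463289 ≈ 0.00011872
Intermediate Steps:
V(D) = (6 + D)*(9 + D)
K(l, H) = (-123 + H)/(10 + l) (K(l, H) = (H - 123)/(l + (54 + (-11)² + 15*(-11))) = (-123 + H)/(l + (54 + 121 - 165)) = (-123 + H)/(l + 10) = (-123 + H)/(10 + l))
K(-102, -97)/(-138*(-146) + (-39 - (-22 - 12))) = ((-123 - 97)/(10 - 102))/(-138*(-146) + (-39 - (-22 - 12))) = (-220/(-92))/(20148 + (-39 - 1*(-34))) = (-1/92*(-220))/(20148 + (-39 + 34)) = 55/(23*(20148 - 5)) = (55/23)/20143 = (55/23)*(1/20143) = 55/463289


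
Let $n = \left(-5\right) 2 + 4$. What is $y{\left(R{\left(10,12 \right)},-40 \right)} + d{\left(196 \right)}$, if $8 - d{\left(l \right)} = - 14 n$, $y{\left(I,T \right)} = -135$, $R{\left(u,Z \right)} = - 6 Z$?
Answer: $-211$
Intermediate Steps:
$n = -6$ ($n = -10 + 4 = -6$)
$d{\left(l \right)} = -76$ ($d{\left(l \right)} = 8 - \left(-14\right) \left(-6\right) = 8 - 84 = -76$)
$y{\left(R{\left(10,12 \right)},-40 \right)} + d{\left(196 \right)} = -135 - 76 = -211$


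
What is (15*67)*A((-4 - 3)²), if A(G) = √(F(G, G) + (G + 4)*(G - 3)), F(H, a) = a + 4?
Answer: 1005*√2491 ≈ 50160.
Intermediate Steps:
F(H, a) = 4 + a
A(G) = √(4 + G + (-3 + G)*(4 + G)) (A(G) = √((4 + G) + (G + 4)*(G - 3)) = √((4 + G) + (4 + G)*(-3 + G)) = √((4 + G) + (-3 + G)*(4 + G)) = √(4 + G + (-3 + G)*(4 + G)))
(15*67)*A((-4 - 3)²) = (15*67)*√(-8 + ((-4 - 3)²)² + 2*(-4 - 3)²) = 1005*√(-8 + ((-7)²)² + 2*(-7)²) = 1005*√(-8 + 49² + 2*49) = 1005*√(-8 + 2401 + 98) = 1005*√2491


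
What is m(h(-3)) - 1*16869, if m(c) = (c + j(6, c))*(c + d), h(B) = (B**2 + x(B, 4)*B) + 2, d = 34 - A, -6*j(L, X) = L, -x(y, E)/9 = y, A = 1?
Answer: -14242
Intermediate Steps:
x(y, E) = -9*y
j(L, X) = -L/6
d = 33 (d = 34 - 1*1 = 34 - 1 = 33)
h(B) = 2 - 8*B**2 (h(B) = (B**2 + (-9*B)*B) + 2 = (B**2 - 9*B**2) + 2 = -8*B**2 + 2 = 2 - 8*B**2)
m(c) = (-1 + c)*(33 + c) (m(c) = (c - 1/6*6)*(c + 33) = (c - 1)*(33 + c) = (-1 + c)*(33 + c))
m(h(-3)) - 1*16869 = (-33 + (2 - 8*(-3)**2)**2 + 32*(2 - 8*(-3)**2)) - 1*16869 = (-33 + (2 - 8*9)**2 + 32*(2 - 8*9)) - 16869 = (-33 + (2 - 72)**2 + 32*(2 - 72)) - 16869 = (-33 + (-70)**2 + 32*(-70)) - 16869 = (-33 + 4900 - 2240) - 16869 = 2627 - 16869 = -14242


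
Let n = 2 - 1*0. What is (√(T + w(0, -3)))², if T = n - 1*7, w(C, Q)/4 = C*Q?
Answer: -5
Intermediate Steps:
n = 2 (n = 2 + 0 = 2)
w(C, Q) = 4*C*Q (w(C, Q) = 4*(C*Q) = 4*C*Q)
T = -5 (T = 2 - 1*7 = 2 - 7 = -5)
(√(T + w(0, -3)))² = (√(-5 + 4*0*(-3)))² = (√(-5 + 0))² = (√(-5))² = (I*√5)² = -5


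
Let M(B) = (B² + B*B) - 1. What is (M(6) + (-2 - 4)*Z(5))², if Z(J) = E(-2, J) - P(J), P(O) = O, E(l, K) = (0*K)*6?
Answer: 10201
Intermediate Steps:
E(l, K) = 0 (E(l, K) = 0*6 = 0)
M(B) = -1 + 2*B² (M(B) = (B² + B²) - 1 = 2*B² - 1 = -1 + 2*B²)
Z(J) = -J (Z(J) = 0 - J = -J)
(M(6) + (-2 - 4)*Z(5))² = ((-1 + 2*6²) + (-2 - 4)*(-1*5))² = ((-1 + 2*36) - 6*(-5))² = ((-1 + 72) + 30)² = (71 + 30)² = 101² = 10201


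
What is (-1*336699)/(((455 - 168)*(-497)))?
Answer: 336699/142639 ≈ 2.3605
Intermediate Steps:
(-1*336699)/(((455 - 168)*(-497))) = -336699/(287*(-497)) = -336699/(-142639) = -336699*(-1/142639) = 336699/142639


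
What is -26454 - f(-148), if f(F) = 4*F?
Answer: -25862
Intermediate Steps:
-26454 - f(-148) = -26454 - 4*(-148) = -26454 - 1*(-592) = -26454 + 592 = -25862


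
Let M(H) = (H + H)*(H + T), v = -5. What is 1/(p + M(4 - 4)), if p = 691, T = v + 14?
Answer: 1/691 ≈ 0.0014472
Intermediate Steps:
T = 9 (T = -5 + 14 = 9)
M(H) = 2*H*(9 + H) (M(H) = (H + H)*(H + 9) = (2*H)*(9 + H) = 2*H*(9 + H))
1/(p + M(4 - 4)) = 1/(691 + 2*(4 - 4)*(9 + (4 - 4))) = 1/(691 + 2*0*(9 + 0)) = 1/(691 + 2*0*9) = 1/(691 + 0) = 1/691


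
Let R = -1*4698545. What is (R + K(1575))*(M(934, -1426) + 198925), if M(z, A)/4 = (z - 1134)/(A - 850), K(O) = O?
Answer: -531643106269250/569 ≈ -9.3435e+11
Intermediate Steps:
R = -4698545
M(z, A) = 4*(-1134 + z)/(-850 + A) (M(z, A) = 4*((z - 1134)/(A - 850)) = 4*((-1134 + z)/(-850 + A)) = 4*(-1134 + z)/(-850 + A))
(R + K(1575))*(M(934, -1426) + 198925) = (-4698545 + 1575)*(4*(-1134 + 934)/(-850 - 1426) + 198925) = -4696970*(4*(-200)/(-2276) + 198925) = -4696970*(4*(-1/2276)*(-200) + 198925) = -4696970*(200/569 + 198925) = -4696970*113188525/569 = -531643106269250/569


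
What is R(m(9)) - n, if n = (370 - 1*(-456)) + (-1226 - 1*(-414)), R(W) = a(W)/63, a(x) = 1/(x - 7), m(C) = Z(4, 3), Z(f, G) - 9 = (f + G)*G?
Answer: -20285/1449 ≈ -13.999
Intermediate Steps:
Z(f, G) = 9 + G*(G + f) (Z(f, G) = 9 + (f + G)*G = 9 + (G + f)*G = 9 + G*(G + f))
m(C) = 30 (m(C) = 9 + 3**2 + 3*4 = 9 + 9 + 12 = 30)
a(x) = 1/(-7 + x)
R(W) = 1/(63*(-7 + W)) (R(W) = 1/((-7 + W)*63) = (1/63)/(-7 + W) = 1/(63*(-7 + W)))
n = 14 (n = (370 + 456) + (-1226 + 414) = 826 - 812 = 14)
R(m(9)) - n = 1/(63*(-7 + 30)) - 1*14 = (1/63)/23 - 14 = (1/63)*(1/23) - 14 = 1/1449 - 14 = -20285/1449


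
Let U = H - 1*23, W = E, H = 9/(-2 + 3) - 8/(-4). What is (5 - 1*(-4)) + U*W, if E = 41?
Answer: -483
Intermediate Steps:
H = 11 (H = 9/1 - 8*(-¼) = 9*1 + 2 = 9 + 2 = 11)
W = 41
U = -12 (U = 11 - 1*23 = 11 - 23 = -12)
(5 - 1*(-4)) + U*W = (5 - 1*(-4)) - 12*41 = (5 + 4) - 492 = 9 - 492 = -483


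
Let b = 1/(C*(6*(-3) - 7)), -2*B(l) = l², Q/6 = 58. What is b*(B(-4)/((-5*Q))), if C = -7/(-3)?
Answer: -2/25375 ≈ -7.8818e-5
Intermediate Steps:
Q = 348 (Q = 6*58 = 348)
C = 7/3 (C = -7*(-⅓) = 7/3 ≈ 2.3333)
B(l) = -l²/2
b = -3/175 (b = 1/(7*(6*(-3) - 7)/3) = 1/(7*(-18 - 7)/3) = 1/((7/3)*(-25)) = 1/(-175/3) = -3/175 ≈ -0.017143)
b*(B(-4)/((-5*Q))) = -3*(-½*(-4)²)/(175*((-5*348))) = -3*(-½*16)/(175*(-1740)) = -(-24)*(-1)/(175*1740) = -3/175*2/435 = -2/25375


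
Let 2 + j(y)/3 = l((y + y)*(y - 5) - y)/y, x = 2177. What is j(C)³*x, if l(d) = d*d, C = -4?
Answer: -177716221961544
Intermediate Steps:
l(d) = d²
j(y) = -6 + 3*(-y + 2*y*(-5 + y))²/y (j(y) = -6 + 3*(((y + y)*(y - 5) - y)²/y) = -6 + 3*(((2*y)*(-5 + y) - y)²/y) = -6 + 3*((2*y*(-5 + y) - y)²/y) = -6 + 3*((-y + 2*y*(-5 + y))²/y) = -6 + 3*(-y + 2*y*(-5 + y))²/y)
j(C)³*x = (-6 + 3*(-4)*(-11 + 2*(-4))²)³*2177 = (-6 + 3*(-4)*(-11 - 8)²)³*2177 = (-6 + 3*(-4)*(-19)²)³*2177 = (-6 + 3*(-4)*361)³*2177 = (-6 - 4332)³*2177 = (-4338)³*2177 = -81633542472*2177 = -177716221961544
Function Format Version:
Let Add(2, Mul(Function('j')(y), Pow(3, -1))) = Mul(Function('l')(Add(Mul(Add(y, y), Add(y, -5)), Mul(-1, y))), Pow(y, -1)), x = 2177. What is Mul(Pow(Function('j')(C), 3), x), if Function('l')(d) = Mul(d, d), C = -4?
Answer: -177716221961544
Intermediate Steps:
Function('l')(d) = Pow(d, 2)
Function('j')(y) = Add(-6, Mul(3, Pow(y, -1), Pow(Add(Mul(-1, y), Mul(2, y, Add(-5, y))), 2))) (Function('j')(y) = Add(-6, Mul(3, Mul(Pow(Add(Mul(Add(y, y), Add(y, -5)), Mul(-1, y)), 2), Pow(y, -1)))) = Add(-6, Mul(3, Mul(Pow(Add(Mul(Mul(2, y), Add(-5, y)), Mul(-1, y)), 2), Pow(y, -1)))) = Add(-6, Mul(3, Mul(Pow(Add(Mul(2, y, Add(-5, y)), Mul(-1, y)), 2), Pow(y, -1)))) = Add(-6, Mul(3, Mul(Pow(Add(Mul(-1, y), Mul(2, y, Add(-5, y))), 2), Pow(y, -1)))) = Add(-6, Mul(3, Mul(Pow(y, -1), Pow(Add(Mul(-1, y), Mul(2, y, Add(-5, y))), 2)))) = Add(-6, Mul(3, Pow(y, -1), Pow(Add(Mul(-1, y), Mul(2, y, Add(-5, y))), 2))))
Mul(Pow(Function('j')(C), 3), x) = Mul(Pow(Add(-6, Mul(3, -4, Pow(Add(-11, Mul(2, -4)), 2))), 3), 2177) = Mul(Pow(Add(-6, Mul(3, -4, Pow(Add(-11, -8), 2))), 3), 2177) = Mul(Pow(Add(-6, Mul(3, -4, Pow(-19, 2))), 3), 2177) = Mul(Pow(Add(-6, Mul(3, -4, 361)), 3), 2177) = Mul(Pow(Add(-6, -4332), 3), 2177) = Mul(Pow(-4338, 3), 2177) = Mul(-81633542472, 2177) = -177716221961544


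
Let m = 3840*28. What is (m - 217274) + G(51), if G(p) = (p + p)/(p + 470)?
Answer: -57181732/521 ≈ -1.0975e+5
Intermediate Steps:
G(p) = 2*p/(470 + p) (G(p) = (2*p)/(470 + p) = 2*p/(470 + p))
m = 107520
(m - 217274) + G(51) = (107520 - 217274) + 2*51/(470 + 51) = -109754 + 2*51/521 = -109754 + 2*51*(1/521) = -109754 + 102/521 = -57181732/521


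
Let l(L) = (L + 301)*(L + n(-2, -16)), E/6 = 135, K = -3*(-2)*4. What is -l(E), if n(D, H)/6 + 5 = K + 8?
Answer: -1079892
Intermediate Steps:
K = 24 (K = 6*4 = 24)
E = 810 (E = 6*135 = 810)
n(D, H) = 162 (n(D, H) = -30 + 6*(24 + 8) = -30 + 6*32 = -30 + 192 = 162)
l(L) = (162 + L)*(301 + L) (l(L) = (L + 301)*(L + 162) = (301 + L)*(162 + L) = (162 + L)*(301 + L))
-l(E) = -(48762 + 810² + 463*810) = -(48762 + 656100 + 375030) = -1*1079892 = -1079892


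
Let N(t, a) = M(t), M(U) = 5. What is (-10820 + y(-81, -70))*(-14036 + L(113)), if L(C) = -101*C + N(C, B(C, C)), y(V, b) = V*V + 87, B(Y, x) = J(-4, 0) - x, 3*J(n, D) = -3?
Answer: 106152368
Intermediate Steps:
J(n, D) = -1 (J(n, D) = (1/3)*(-3) = -1)
B(Y, x) = -1 - x
y(V, b) = 87 + V**2 (y(V, b) = V**2 + 87 = 87 + V**2)
N(t, a) = 5
L(C) = 5 - 101*C (L(C) = -101*C + 5 = 5 - 101*C)
(-10820 + y(-81, -70))*(-14036 + L(113)) = (-10820 + (87 + (-81)**2))*(-14036 + (5 - 101*113)) = (-10820 + (87 + 6561))*(-14036 + (5 - 11413)) = (-10820 + 6648)*(-14036 - 11408) = -4172*(-25444) = 106152368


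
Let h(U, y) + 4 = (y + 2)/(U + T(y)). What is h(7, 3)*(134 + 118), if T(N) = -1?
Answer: -798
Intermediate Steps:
h(U, y) = -4 + (2 + y)/(-1 + U) (h(U, y) = -4 + (y + 2)/(U - 1) = -4 + (2 + y)/(-1 + U))
h(7, 3)*(134 + 118) = ((6 + 3 - 4*7)/(-1 + 7))*(134 + 118) = ((6 + 3 - 28)/6)*252 = ((⅙)*(-19))*252 = -19/6*252 = -798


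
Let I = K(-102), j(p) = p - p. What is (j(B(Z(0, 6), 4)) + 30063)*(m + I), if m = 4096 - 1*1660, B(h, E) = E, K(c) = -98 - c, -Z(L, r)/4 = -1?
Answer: 73353720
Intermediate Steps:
Z(L, r) = 4 (Z(L, r) = -4*(-1) = 4)
j(p) = 0
I = 4 (I = -98 - 1*(-102) = -98 + 102 = 4)
m = 2436 (m = 4096 - 1660 = 2436)
(j(B(Z(0, 6), 4)) + 30063)*(m + I) = (0 + 30063)*(2436 + 4) = 30063*2440 = 73353720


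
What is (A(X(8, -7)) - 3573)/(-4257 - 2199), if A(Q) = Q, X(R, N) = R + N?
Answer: 893/1614 ≈ 0.55328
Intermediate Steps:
X(R, N) = N + R
(A(X(8, -7)) - 3573)/(-4257 - 2199) = ((-7 + 8) - 3573)/(-4257 - 2199) = (1 - 3573)/(-6456) = -3572*(-1/6456) = 893/1614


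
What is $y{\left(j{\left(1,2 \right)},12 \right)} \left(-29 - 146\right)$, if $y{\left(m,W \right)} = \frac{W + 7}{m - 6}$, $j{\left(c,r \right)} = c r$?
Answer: $\frac{3325}{4} \approx 831.25$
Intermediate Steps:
$y{\left(m,W \right)} = \frac{7 + W}{-6 + m}$
$y{\left(j{\left(1,2 \right)},12 \right)} \left(-29 - 146\right) = \frac{7 + 12}{-6 + 1 \cdot 2} \left(-29 - 146\right) = \frac{1}{-6 + 2} \cdot 19 \left(-175\right) = \frac{1}{-4} \cdot 19 \left(-175\right) = \left(- \frac{1}{4}\right) 19 \left(-175\right) = \left(- \frac{19}{4}\right) \left(-175\right) = \frac{3325}{4}$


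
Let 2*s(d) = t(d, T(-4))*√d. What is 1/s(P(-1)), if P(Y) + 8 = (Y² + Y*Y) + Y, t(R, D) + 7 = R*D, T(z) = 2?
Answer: 2*I*√7/147 ≈ 0.035997*I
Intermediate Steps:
t(R, D) = -7 + D*R (t(R, D) = -7 + R*D = -7 + D*R)
P(Y) = -8 + Y + 2*Y² (P(Y) = -8 + ((Y² + Y*Y) + Y) = -8 + ((Y² + Y²) + Y) = -8 + (2*Y² + Y) = -8 + (Y + 2*Y²) = -8 + Y + 2*Y²)
s(d) = √d*(-7 + 2*d)/2 (s(d) = ((-7 + 2*d)*√d)/2 = (√d*(-7 + 2*d))/2 = √d*(-7 + 2*d)/2)
1/s(P(-1)) = 1/(√(-8 - 1 + 2*(-1)²)*(-7/2 + (-8 - 1 + 2*(-1)²))) = 1/(√(-8 - 1 + 2*1)*(-7/2 + (-8 - 1 + 2*1))) = 1/(√(-8 - 1 + 2)*(-7/2 + (-8 - 1 + 2))) = 1/(√(-7)*(-7/2 - 7)) = 1/((I*√7)*(-21/2)) = 1/(-21*I*√7/2) = 2*I*√7/147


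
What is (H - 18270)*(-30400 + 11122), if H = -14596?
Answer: 633590748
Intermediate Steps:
(H - 18270)*(-30400 + 11122) = (-14596 - 18270)*(-30400 + 11122) = -32866*(-19278) = 633590748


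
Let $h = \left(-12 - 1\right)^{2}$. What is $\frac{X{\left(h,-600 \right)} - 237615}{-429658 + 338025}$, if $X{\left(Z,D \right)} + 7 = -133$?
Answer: $\frac{237755}{91633} \approx 2.5946$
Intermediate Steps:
$h = 169$ ($h = \left(-13\right)^{2} = 169$)
$X{\left(Z,D \right)} = -140$ ($X{\left(Z,D \right)} = -7 - 133 = -140$)
$\frac{X{\left(h,-600 \right)} - 237615}{-429658 + 338025} = \frac{-140 - 237615}{-429658 + 338025} = - \frac{237755}{-91633} = \left(-237755\right) \left(- \frac{1}{91633}\right) = \frac{237755}{91633}$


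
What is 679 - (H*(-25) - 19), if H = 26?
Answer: 1348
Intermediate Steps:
679 - (H*(-25) - 19) = 679 - (26*(-25) - 19) = 679 - (-650 - 19) = 679 - 1*(-669) = 679 + 669 = 1348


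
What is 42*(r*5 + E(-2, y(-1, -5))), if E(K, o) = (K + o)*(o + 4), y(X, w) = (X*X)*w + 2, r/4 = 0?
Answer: -210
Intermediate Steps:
r = 0 (r = 4*0 = 0)
y(X, w) = 2 + w*X**2 (y(X, w) = X**2*w + 2 = w*X**2 + 2 = 2 + w*X**2)
E(K, o) = (4 + o)*(K + o) (E(K, o) = (K + o)*(4 + o) = (4 + o)*(K + o))
42*(r*5 + E(-2, y(-1, -5))) = 42*(0*5 + ((2 - 5*(-1)**2)**2 + 4*(-2) + 4*(2 - 5*(-1)**2) - 2*(2 - 5*(-1)**2))) = 42*(0 + ((2 - 5*1)**2 - 8 + 4*(2 - 5*1) - 2*(2 - 5*1))) = 42*(0 + ((2 - 5)**2 - 8 + 4*(2 - 5) - 2*(2 - 5))) = 42*(0 + ((-3)**2 - 8 + 4*(-3) - 2*(-3))) = 42*(0 + (9 - 8 - 12 + 6)) = 42*(0 - 5) = 42*(-5) = -210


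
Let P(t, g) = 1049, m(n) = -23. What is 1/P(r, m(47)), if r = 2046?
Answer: 1/1049 ≈ 0.00095329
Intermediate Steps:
1/P(r, m(47)) = 1/1049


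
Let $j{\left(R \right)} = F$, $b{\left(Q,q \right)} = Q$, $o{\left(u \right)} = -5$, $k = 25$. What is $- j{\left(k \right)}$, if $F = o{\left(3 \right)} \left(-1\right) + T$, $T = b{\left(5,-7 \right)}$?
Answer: $-10$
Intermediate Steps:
$T = 5$
$F = 10$ ($F = \left(-5\right) \left(-1\right) + 5 = 5 + 5 = 10$)
$j{\left(R \right)} = 10$
$- j{\left(k \right)} = \left(-1\right) 10 = -10$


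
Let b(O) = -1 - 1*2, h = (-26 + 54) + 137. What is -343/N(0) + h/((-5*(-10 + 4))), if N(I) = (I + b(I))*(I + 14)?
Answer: 41/3 ≈ 13.667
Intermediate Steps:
h = 165 (h = 28 + 137 = 165)
b(O) = -3 (b(O) = -1 - 2 = -3)
N(I) = (-3 + I)*(14 + I) (N(I) = (I - 3)*(I + 14) = (-3 + I)*(14 + I))
-343/N(0) + h/((-5*(-10 + 4))) = -343/(-42 + 0² + 11*0) + 165/((-5*(-10 + 4))) = -343/(-42 + 0 + 0) + 165/((-5*(-6))) = -343/(-42) + 165/30 = -343*(-1/42) + 165*(1/30) = 49/6 + 11/2 = 41/3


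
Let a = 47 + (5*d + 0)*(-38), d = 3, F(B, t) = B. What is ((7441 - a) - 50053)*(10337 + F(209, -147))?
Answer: -443870594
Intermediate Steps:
a = -523 (a = 47 + (5*3 + 0)*(-38) = 47 + (15 + 0)*(-38) = 47 + 15*(-38) = 47 - 570 = -523)
((7441 - a) - 50053)*(10337 + F(209, -147)) = ((7441 - 1*(-523)) - 50053)*(10337 + 209) = ((7441 + 523) - 50053)*10546 = (7964 - 50053)*10546 = -42089*10546 = -443870594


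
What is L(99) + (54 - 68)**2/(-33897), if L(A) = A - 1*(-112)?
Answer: 7152071/33897 ≈ 210.99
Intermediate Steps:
L(A) = 112 + A (L(A) = A + 112 = 112 + A)
L(99) + (54 - 68)**2/(-33897) = (112 + 99) + (54 - 68)**2/(-33897) = 211 + (-14)**2*(-1/33897) = 211 + 196*(-1/33897) = 211 - 196/33897 = 7152071/33897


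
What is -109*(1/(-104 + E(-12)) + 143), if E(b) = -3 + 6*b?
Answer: -2789964/179 ≈ -15586.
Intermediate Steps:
-109*(1/(-104 + E(-12)) + 143) = -109*(1/(-104 + (-3 + 6*(-12))) + 143) = -109*(1/(-104 + (-3 - 72)) + 143) = -109*(1/(-104 - 75) + 143) = -109*(1/(-179) + 143) = -109*(-1/179 + 143) = -109*25596/179 = -2789964/179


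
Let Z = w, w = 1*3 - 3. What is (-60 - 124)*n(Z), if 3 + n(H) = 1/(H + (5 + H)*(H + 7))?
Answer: 19136/35 ≈ 546.74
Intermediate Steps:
w = 0 (w = 3 - 3 = 0)
Z = 0
n(H) = -3 + 1/(H + (5 + H)*(7 + H)) (n(H) = -3 + 1/(H + (5 + H)*(H + 7)) = -3 + 1/(H + (5 + H)*(7 + H)))
(-60 - 124)*n(Z) = (-60 - 124)*((-104 - 39*0 - 3*0²)/(35 + 0² + 13*0)) = -184*(-104 + 0 - 3*0)/(35 + 0 + 0) = -184*(-104 + 0 + 0)/35 = -184*(-104)/35 = -184*(-104/35) = 19136/35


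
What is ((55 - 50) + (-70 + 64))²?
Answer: 1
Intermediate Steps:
((55 - 50) + (-70 + 64))² = (5 - 6)² = (-1)² = 1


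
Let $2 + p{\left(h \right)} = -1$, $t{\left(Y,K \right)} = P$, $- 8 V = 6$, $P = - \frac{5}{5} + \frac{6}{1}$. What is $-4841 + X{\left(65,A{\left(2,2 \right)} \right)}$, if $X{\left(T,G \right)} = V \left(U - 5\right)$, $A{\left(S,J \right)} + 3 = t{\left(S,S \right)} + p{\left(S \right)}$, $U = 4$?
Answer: $- \frac{19361}{4} \approx -4840.3$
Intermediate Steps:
$P = 5$ ($P = \left(-5\right) \frac{1}{5} + 6 \cdot 1 = -1 + 6 = 5$)
$V = - \frac{3}{4}$ ($V = \left(- \frac{1}{8}\right) 6 = - \frac{3}{4} \approx -0.75$)
$t{\left(Y,K \right)} = 5$
$p{\left(h \right)} = -3$ ($p{\left(h \right)} = -2 - 1 = -3$)
$A{\left(S,J \right)} = -1$ ($A{\left(S,J \right)} = -3 + \left(5 - 3\right) = -3 + 2 = -1$)
$X{\left(T,G \right)} = \frac{3}{4}$ ($X{\left(T,G \right)} = - \frac{3 \left(4 - 5\right)}{4} = \left(- \frac{3}{4}\right) \left(-1\right) = \frac{3}{4}$)
$-4841 + X{\left(65,A{\left(2,2 \right)} \right)} = -4841 + \frac{3}{4} = - \frac{19361}{4}$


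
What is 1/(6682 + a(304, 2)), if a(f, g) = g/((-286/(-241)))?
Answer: 143/955767 ≈ 0.00014962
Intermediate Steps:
a(f, g) = 241*g/286 (a(f, g) = g/((-286*(-1/241))) = g/(286/241) = g*(241/286) = 241*g/286)
1/(6682 + a(304, 2)) = 1/(6682 + (241/286)*2) = 1/(6682 + 241/143) = 1/(955767/143) = 143/955767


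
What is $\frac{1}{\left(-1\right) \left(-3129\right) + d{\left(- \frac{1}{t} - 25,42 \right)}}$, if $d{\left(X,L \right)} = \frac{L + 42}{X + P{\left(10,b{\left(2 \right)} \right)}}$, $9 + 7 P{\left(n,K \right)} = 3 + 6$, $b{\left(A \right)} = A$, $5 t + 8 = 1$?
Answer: $\frac{85}{265671} \approx 0.00031994$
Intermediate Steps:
$t = - \frac{7}{5}$ ($t = - \frac{8}{5} + \frac{1}{5} \cdot 1 = - \frac{8}{5} + \frac{1}{5} = - \frac{7}{5} \approx -1.4$)
$P{\left(n,K \right)} = 0$ ($P{\left(n,K \right)} = - \frac{9}{7} + \frac{3 + 6}{7} = - \frac{9}{7} + \frac{1}{7} \cdot 9 = - \frac{9}{7} + \frac{9}{7} = 0$)
$d{\left(X,L \right)} = \frac{42 + L}{X}$ ($d{\left(X,L \right)} = \frac{L + 42}{X + 0} = \frac{42 + L}{X}$)
$\frac{1}{\left(-1\right) \left(-3129\right) + d{\left(- \frac{1}{t} - 25,42 \right)}} = \frac{1}{\left(-1\right) \left(-3129\right) + \frac{42 + 42}{- \frac{1}{- \frac{7}{5}} - 25}} = \frac{1}{3129 + \frac{1}{\left(-1\right) \left(- \frac{5}{7}\right) - 25} \cdot 84} = \frac{1}{3129 + \frac{1}{\frac{5}{7} - 25} \cdot 84} = \frac{1}{3129 + \frac{1}{- \frac{170}{7}} \cdot 84} = \frac{1}{3129 - \frac{294}{85}} = \frac{1}{\frac{265671}{85}} = \frac{85}{265671}$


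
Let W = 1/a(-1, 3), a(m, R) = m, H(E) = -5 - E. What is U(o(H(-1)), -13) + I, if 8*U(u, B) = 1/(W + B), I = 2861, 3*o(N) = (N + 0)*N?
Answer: 320431/112 ≈ 2861.0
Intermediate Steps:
o(N) = N²/3 (o(N) = ((N + 0)*N)/3 = (N*N)/3 = N²/3)
W = -1 (W = 1/(-1) = -1)
U(u, B) = 1/(8*(-1 + B))
U(o(H(-1)), -13) + I = 1/(8*(-1 - 13)) + 2861 = (⅛)/(-14) + 2861 = (⅛)*(-1/14) + 2861 = -1/112 + 2861 = 320431/112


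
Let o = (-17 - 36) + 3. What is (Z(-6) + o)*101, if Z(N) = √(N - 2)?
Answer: -5050 + 202*I*√2 ≈ -5050.0 + 285.67*I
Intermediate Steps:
Z(N) = √(-2 + N)
o = -50 (o = -53 + 3 = -50)
(Z(-6) + o)*101 = (√(-2 - 6) - 50)*101 = (√(-8) - 50)*101 = (2*I*√2 - 50)*101 = (-50 + 2*I*√2)*101 = -5050 + 202*I*√2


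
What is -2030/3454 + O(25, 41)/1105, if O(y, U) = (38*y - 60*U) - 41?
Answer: -3800152/1908335 ≈ -1.9913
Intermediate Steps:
O(y, U) = -41 - 60*U + 38*y (O(y, U) = (-60*U + 38*y) - 41 = -41 - 60*U + 38*y)
-2030/3454 + O(25, 41)/1105 = -2030/3454 + (-41 - 60*41 + 38*25)/1105 = -2030*1/3454 + (-41 - 2460 + 950)*(1/1105) = -1015/1727 - 1551*1/1105 = -1015/1727 - 1551/1105 = -3800152/1908335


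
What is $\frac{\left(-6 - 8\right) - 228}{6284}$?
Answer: $- \frac{121}{3142} \approx -0.038511$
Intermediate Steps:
$\frac{\left(-6 - 8\right) - 228}{6284} = \left(-14 - 228\right) \frac{1}{6284} = \left(-242\right) \frac{1}{6284} = - \frac{121}{3142}$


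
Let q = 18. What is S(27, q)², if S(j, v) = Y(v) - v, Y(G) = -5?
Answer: 529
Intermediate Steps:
S(j, v) = -5 - v
S(27, q)² = (-5 - 1*18)² = (-5 - 18)² = (-23)² = 529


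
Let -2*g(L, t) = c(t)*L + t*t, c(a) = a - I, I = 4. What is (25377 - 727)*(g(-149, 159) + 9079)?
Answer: 196854900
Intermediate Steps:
c(a) = -4 + a (c(a) = a - 1*4 = a - 4 = -4 + a)
g(L, t) = -t²/2 - L*(-4 + t)/2 (g(L, t) = -((-4 + t)*L + t*t)/2 = -(L*(-4 + t) + t²)/2 = -(t² + L*(-4 + t))/2 = -t²/2 - L*(-4 + t)/2)
(25377 - 727)*(g(-149, 159) + 9079) = (25377 - 727)*((-½*159² - ½*(-149)*(-4 + 159)) + 9079) = 24650*((-½*25281 - ½*(-149)*155) + 9079) = 24650*((-25281/2 + 23095/2) + 9079) = 24650*(-1093 + 9079) = 24650*7986 = 196854900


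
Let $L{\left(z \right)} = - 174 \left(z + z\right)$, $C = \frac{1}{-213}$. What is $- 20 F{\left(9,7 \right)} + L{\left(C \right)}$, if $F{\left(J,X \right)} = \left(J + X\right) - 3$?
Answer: $- \frac{18344}{71} \approx -258.37$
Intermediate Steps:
$C = - \frac{1}{213} \approx -0.0046948$
$L{\left(z \right)} = - 348 z$ ($L{\left(z \right)} = - 174 \cdot 2 z = - 348 z$)
$F{\left(J,X \right)} = -3 + J + X$
$- 20 F{\left(9,7 \right)} + L{\left(C \right)} = - 20 \left(-3 + 9 + 7\right) - - \frac{116}{71} = \left(-20\right) 13 + \frac{116}{71} = -260 + \frac{116}{71} = - \frac{18344}{71}$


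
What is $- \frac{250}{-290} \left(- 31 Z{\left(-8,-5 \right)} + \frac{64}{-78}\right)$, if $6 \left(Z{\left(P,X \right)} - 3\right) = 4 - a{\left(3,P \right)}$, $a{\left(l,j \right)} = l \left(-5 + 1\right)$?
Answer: $- \frac{172075}{1131} \approx -152.14$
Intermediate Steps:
$a{\left(l,j \right)} = - 4 l$ ($a{\left(l,j \right)} = l \left(-4\right) = - 4 l$)
$Z{\left(P,X \right)} = \frac{17}{3}$ ($Z{\left(P,X \right)} = 3 + \frac{4 - \left(-4\right) 3}{6} = 3 + \frac{4 - -12}{6} = 3 + \frac{4 + 12}{6} = 3 + \frac{1}{6} \cdot 16 = 3 + \frac{8}{3} = \frac{17}{3}$)
$- \frac{250}{-290} \left(- 31 Z{\left(-8,-5 \right)} + \frac{64}{-78}\right) = - \frac{250}{-290} \left(\left(-31\right) \frac{17}{3} + \frac{64}{-78}\right) = \left(-250\right) \left(- \frac{1}{290}\right) \left(- \frac{527}{3} + 64 \left(- \frac{1}{78}\right)\right) = \frac{25 \left(- \frac{527}{3} - \frac{32}{39}\right)}{29} = \frac{25}{29} \left(- \frac{6883}{39}\right) = - \frac{172075}{1131}$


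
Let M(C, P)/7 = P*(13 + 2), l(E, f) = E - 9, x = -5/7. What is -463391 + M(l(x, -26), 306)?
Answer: -431261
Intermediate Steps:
x = -5/7 (x = -5*⅐ = -5/7 ≈ -0.71429)
l(E, f) = -9 + E
M(C, P) = 105*P (M(C, P) = 7*(P*(13 + 2)) = 7*(P*15) = 7*(15*P) = 105*P)
-463391 + M(l(x, -26), 306) = -463391 + 105*306 = -463391 + 32130 = -431261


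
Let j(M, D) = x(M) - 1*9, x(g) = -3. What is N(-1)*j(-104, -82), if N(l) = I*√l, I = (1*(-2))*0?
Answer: 0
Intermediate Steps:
I = 0 (I = -2*0 = 0)
j(M, D) = -12 (j(M, D) = -3 - 1*9 = -3 - 9 = -12)
N(l) = 0 (N(l) = 0*√l = 0)
N(-1)*j(-104, -82) = 0*(-12) = 0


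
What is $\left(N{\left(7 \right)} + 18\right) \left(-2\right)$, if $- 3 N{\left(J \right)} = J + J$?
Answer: $- \frac{80}{3} \approx -26.667$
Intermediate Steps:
$N{\left(J \right)} = - \frac{2 J}{3}$ ($N{\left(J \right)} = - \frac{J + J}{3} = - \frac{2 J}{3}$)
$\left(N{\left(7 \right)} + 18\right) \left(-2\right) = \left(\left(- \frac{2}{3}\right) 7 + 18\right) \left(-2\right) = \left(- \frac{14}{3} + 18\right) \left(-2\right) = \frac{40}{3} \left(-2\right) = - \frac{80}{3}$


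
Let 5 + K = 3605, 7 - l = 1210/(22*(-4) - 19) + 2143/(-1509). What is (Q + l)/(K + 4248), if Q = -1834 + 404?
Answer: -113853329/633580812 ≈ -0.17970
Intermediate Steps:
l = 3185432/161463 (l = 7 - (1210/(22*(-4) - 19) + 2143/(-1509)) = 7 - (1210/(-88 - 19) + 2143*(-1/1509)) = 7 - (1210/(-107) - 2143/1509) = 7 - (1210*(-1/107) - 2143/1509) = 7 - (-1210/107 - 2143/1509) = 7 - 1*(-2055191/161463) = 7 + 2055191/161463 = 3185432/161463 ≈ 19.729)
Q = -1430
K = 3600 (K = -5 + 3605 = 3600)
(Q + l)/(K + 4248) = (-1430 + 3185432/161463)/(3600 + 4248) = -227706658/161463/7848 = -227706658/161463*1/7848 = -113853329/633580812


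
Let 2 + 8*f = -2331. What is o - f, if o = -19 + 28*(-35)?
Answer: -5659/8 ≈ -707.38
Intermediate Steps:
f = -2333/8 (f = -¼ + (⅛)*(-2331) = -¼ - 2331/8 = -2333/8 ≈ -291.63)
o = -999 (o = -19 - 980 = -999)
o - f = -999 - 1*(-2333/8) = -999 + 2333/8 = -5659/8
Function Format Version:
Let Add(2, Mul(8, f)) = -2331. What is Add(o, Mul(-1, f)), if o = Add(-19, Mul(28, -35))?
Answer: Rational(-5659, 8) ≈ -707.38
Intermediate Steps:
f = Rational(-2333, 8) (f = Add(Rational(-1, 4), Mul(Rational(1, 8), -2331)) = Add(Rational(-1, 4), Rational(-2331, 8)) = Rational(-2333, 8) ≈ -291.63)
o = -999 (o = Add(-19, -980) = -999)
Add(o, Mul(-1, f)) = Add(-999, Mul(-1, Rational(-2333, 8))) = Add(-999, Rational(2333, 8)) = Rational(-5659, 8)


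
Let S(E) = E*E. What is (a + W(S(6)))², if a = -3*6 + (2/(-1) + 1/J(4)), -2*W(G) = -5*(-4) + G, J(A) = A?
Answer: 36481/16 ≈ 2280.1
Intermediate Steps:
S(E) = E²
W(G) = -10 - G/2 (W(G) = -(-5*(-4) + G)/2 = -(20 + G)/2 = -10 - G/2)
a = -79/4 (a = -3*6 + (2/(-1) + 1/4) = -18 + (2*(-1) + 1*(¼)) = -18 + (-2 + ¼) = -18 - 7/4 = -79/4 ≈ -19.750)
(a + W(S(6)))² = (-79/4 + (-10 - ½*6²))² = (-79/4 + (-10 - ½*36))² = (-79/4 + (-10 - 18))² = (-79/4 - 28)² = (-191/4)² = 36481/16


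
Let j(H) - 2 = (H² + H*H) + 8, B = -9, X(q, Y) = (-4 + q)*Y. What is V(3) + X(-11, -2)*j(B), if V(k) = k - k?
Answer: 5160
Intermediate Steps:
X(q, Y) = Y*(-4 + q)
V(k) = 0
j(H) = 10 + 2*H² (j(H) = 2 + ((H² + H*H) + 8) = 2 + ((H² + H²) + 8) = 2 + (2*H² + 8) = 2 + (8 + 2*H²) = 10 + 2*H²)
V(3) + X(-11, -2)*j(B) = 0 + (-2*(-4 - 11))*(10 + 2*(-9)²) = 0 + (-2*(-15))*(10 + 2*81) = 0 + 30*(10 + 162) = 0 + 30*172 = 0 + 5160 = 5160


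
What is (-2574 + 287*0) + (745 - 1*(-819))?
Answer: -1010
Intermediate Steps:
(-2574 + 287*0) + (745 - 1*(-819)) = (-2574 + 0) + (745 + 819) = -2574 + 1564 = -1010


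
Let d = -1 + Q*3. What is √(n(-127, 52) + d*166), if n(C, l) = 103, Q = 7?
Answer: √3423 ≈ 58.506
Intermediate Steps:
d = 20 (d = -1 + 7*3 = -1 + 21 = 20)
√(n(-127, 52) + d*166) = √(103 + 20*166) = √(103 + 3320) = √3423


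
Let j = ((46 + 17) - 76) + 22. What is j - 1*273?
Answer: -264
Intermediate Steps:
j = 9 (j = (63 - 76) + 22 = -13 + 22 = 9)
j - 1*273 = 9 - 1*273 = 9 - 273 = -264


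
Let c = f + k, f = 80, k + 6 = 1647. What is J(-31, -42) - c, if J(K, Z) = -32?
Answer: -1753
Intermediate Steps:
k = 1641 (k = -6 + 1647 = 1641)
c = 1721 (c = 80 + 1641 = 1721)
J(-31, -42) - c = -32 - 1*1721 = -32 - 1721 = -1753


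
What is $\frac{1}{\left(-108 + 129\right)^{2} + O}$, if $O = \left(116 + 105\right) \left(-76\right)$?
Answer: $- \frac{1}{16355} \approx -6.1143 \cdot 10^{-5}$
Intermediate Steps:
$O = -16796$ ($O = 221 \left(-76\right) = -16796$)
$\frac{1}{\left(-108 + 129\right)^{2} + O} = \frac{1}{\left(-108 + 129\right)^{2} - 16796} = \frac{1}{21^{2} - 16796} = \frac{1}{441 - 16796} = \frac{1}{-16355} = - \frac{1}{16355}$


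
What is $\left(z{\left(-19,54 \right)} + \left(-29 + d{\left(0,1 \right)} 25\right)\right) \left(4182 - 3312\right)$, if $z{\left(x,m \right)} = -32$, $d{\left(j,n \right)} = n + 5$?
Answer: $77430$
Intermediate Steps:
$d{\left(j,n \right)} = 5 + n$
$\left(z{\left(-19,54 \right)} + \left(-29 + d{\left(0,1 \right)} 25\right)\right) \left(4182 - 3312\right) = \left(-32 - \left(29 - \left(5 + 1\right) 25\right)\right) \left(4182 - 3312\right) = \left(-32 + \left(-29 + 6 \cdot 25\right)\right) 870 = \left(-32 + \left(-29 + 150\right)\right) 870 = \left(-32 + 121\right) 870 = 89 \cdot 870 = 77430$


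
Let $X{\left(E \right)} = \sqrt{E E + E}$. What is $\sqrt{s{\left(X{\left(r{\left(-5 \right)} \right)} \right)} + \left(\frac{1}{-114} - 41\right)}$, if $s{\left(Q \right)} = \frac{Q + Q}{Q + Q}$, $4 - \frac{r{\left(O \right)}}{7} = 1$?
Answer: $\frac{i \sqrt{519954}}{114} \approx 6.3252 i$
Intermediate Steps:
$r{\left(O \right)} = 21$ ($r{\left(O \right)} = 28 - 7 = 21$)
$X{\left(E \right)} = \sqrt{E + E^{2}}$ ($X{\left(E \right)} = \sqrt{E^{2} + E} = \sqrt{E + E^{2}}$)
$s{\left(Q \right)} = 1$ ($s{\left(Q \right)} = \frac{2 Q}{2 Q} = 2 Q \frac{1}{2 Q} = 1$)
$\sqrt{s{\left(X{\left(r{\left(-5 \right)} \right)} \right)} + \left(\frac{1}{-114} - 41\right)} = \sqrt{1 + \left(\frac{1}{-114} - 41\right)} = \sqrt{1 - \frac{4675}{114}} = \sqrt{- \frac{4561}{114}} = \frac{i \sqrt{519954}}{114}$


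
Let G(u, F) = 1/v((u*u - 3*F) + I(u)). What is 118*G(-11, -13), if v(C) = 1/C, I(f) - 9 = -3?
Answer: 19588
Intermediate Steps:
I(f) = 6 (I(f) = 9 - 3 = 6)
v(C) = 1/C
G(u, F) = 6 + u² - 3*F (G(u, F) = 1/(1/((u*u - 3*F) + 6)) = 1/(1/((u² - 3*F) + 6)) = 1/(1/(6 + u² - 3*F)) = 6 + u² - 3*F)
118*G(-11, -13) = 118*(6 + (-11)² - 3*(-13)) = 118*(6 + 121 + 39) = 118*166 = 19588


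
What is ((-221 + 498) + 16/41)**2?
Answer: 129345129/1681 ≈ 76945.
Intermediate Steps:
((-221 + 498) + 16/41)**2 = (277 + 16*(1/41))**2 = (277 + 16/41)**2 = (11373/41)**2 = 129345129/1681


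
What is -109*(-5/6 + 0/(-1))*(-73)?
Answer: -39785/6 ≈ -6630.8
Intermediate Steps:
-109*(-5/6 + 0/(-1))*(-73) = -109*(-5*⅙ + 0*(-1))*(-73) = -109*(-⅚ + 0)*(-73) = -(-545)*(-73)/6 = -109*365/6 = -39785/6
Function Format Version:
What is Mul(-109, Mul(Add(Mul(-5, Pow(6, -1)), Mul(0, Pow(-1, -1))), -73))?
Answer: Rational(-39785, 6) ≈ -6630.8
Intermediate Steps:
Mul(-109, Mul(Add(Mul(-5, Pow(6, -1)), Mul(0, Pow(-1, -1))), -73)) = Mul(-109, Mul(Add(Mul(-5, Rational(1, 6)), Mul(0, -1)), -73)) = Mul(-109, Mul(Add(Rational(-5, 6), 0), -73)) = Mul(-109, Mul(Rational(-5, 6), -73)) = Mul(-109, Rational(365, 6)) = Rational(-39785, 6)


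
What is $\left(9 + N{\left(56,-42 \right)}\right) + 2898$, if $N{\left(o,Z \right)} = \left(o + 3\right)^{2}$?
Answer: $6388$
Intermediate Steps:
$N{\left(o,Z \right)} = \left(3 + o\right)^{2}$
$\left(9 + N{\left(56,-42 \right)}\right) + 2898 = \left(9 + \left(3 + 56\right)^{2}\right) + 2898 = \left(9 + 59^{2}\right) + 2898 = \left(9 + 3481\right) + 2898 = 3490 + 2898 = 6388$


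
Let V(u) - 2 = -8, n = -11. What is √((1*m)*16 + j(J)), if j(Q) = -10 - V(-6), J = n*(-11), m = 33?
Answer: 2*√131 ≈ 22.891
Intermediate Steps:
V(u) = -6 (V(u) = 2 - 8 = -6)
J = 121 (J = -11*(-11) = 121)
j(Q) = -4 (j(Q) = -10 - 1*(-6) = -10 + 6 = -4)
√((1*m)*16 + j(J)) = √((1*33)*16 - 4) = √(33*16 - 4) = √(528 - 4) = √524 = 2*√131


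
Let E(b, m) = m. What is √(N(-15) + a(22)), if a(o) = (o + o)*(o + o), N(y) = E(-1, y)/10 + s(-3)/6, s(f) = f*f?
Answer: 44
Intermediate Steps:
s(f) = f²
N(y) = 3/2 + y/10 (N(y) = y/10 + (-3)²/6 = y*(⅒) + 9*(⅙) = y/10 + 3/2 = 3/2 + y/10)
a(o) = 4*o² (a(o) = (2*o)*(2*o) = 4*o²)
√(N(-15) + a(22)) = √((3/2 + (⅒)*(-15)) + 4*22²) = √((3/2 - 3/2) + 4*484) = √(0 + 1936) = √1936 = 44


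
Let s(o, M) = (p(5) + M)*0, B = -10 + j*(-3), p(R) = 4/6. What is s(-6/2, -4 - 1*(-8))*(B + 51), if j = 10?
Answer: 0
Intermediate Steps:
p(R) = 2/3 (p(R) = 4*(1/6) = 2/3)
B = -40 (B = -10 + 10*(-3) = -10 - 30 = -40)
s(o, M) = 0 (s(o, M) = (2/3 + M)*0 = 0)
s(-6/2, -4 - 1*(-8))*(B + 51) = 0*(-40 + 51) = 0*11 = 0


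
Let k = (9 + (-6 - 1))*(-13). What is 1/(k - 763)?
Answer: -1/789 ≈ -0.0012674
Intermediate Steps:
k = -26 (k = (9 - 7)*(-13) = 2*(-13) = -26)
1/(k - 763) = 1/(-26 - 763) = 1/(-789) = -1/789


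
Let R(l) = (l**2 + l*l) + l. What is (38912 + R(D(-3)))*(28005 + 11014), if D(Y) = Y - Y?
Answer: 1518307328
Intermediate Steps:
D(Y) = 0
R(l) = l + 2*l**2 (R(l) = (l**2 + l**2) + l = 2*l**2 + l = l + 2*l**2)
(38912 + R(D(-3)))*(28005 + 11014) = (38912 + 0*(1 + 2*0))*(28005 + 11014) = (38912 + 0*(1 + 0))*39019 = (38912 + 0*1)*39019 = (38912 + 0)*39019 = 38912*39019 = 1518307328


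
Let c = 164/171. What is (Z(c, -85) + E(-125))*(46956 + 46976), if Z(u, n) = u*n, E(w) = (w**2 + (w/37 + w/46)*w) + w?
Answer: 9616167501290/6327 ≈ 1.5199e+9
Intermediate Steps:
E(w) = w + 1785*w**2/1702 (E(w) = (w**2 + (w*(1/37) + w*(1/46))*w) + w = (w**2 + (w/37 + w/46)*w) + w = (w**2 + (83*w/1702)*w) + w = (w**2 + 83*w**2/1702) + w = 1785*w**2/1702 + w = w + 1785*w**2/1702)
c = 164/171 (c = 164*(1/171) = 164/171 ≈ 0.95906)
Z(u, n) = n*u
(Z(c, -85) + E(-125))*(46956 + 46976) = (-85*164/171 + (1/1702)*(-125)*(1702 + 1785*(-125)))*(46956 + 46976) = (-13940/171 + (1/1702)*(-125)*(1702 - 223125))*93932 = (-13940/171 + (1/1702)*(-125)*(-221423))*93932 = (-13940/171 + 27677875/1702)*93932 = (4709190745/291042)*93932 = 9616167501290/6327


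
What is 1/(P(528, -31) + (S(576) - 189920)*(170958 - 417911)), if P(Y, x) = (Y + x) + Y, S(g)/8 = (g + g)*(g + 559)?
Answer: -1/2536266577695 ≈ -3.9428e-13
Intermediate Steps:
S(g) = 16*g*(559 + g) (S(g) = 8*((g + g)*(g + 559)) = 8*((2*g)*(559 + g)) = 8*(2*g*(559 + g)) = 16*g*(559 + g))
P(Y, x) = x + 2*Y
1/(P(528, -31) + (S(576) - 189920)*(170958 - 417911)) = 1/((-31 + 2*528) + (16*576*(559 + 576) - 189920)*(170958 - 417911)) = 1/((-31 + 1056) + (16*576*1135 - 189920)*(-246953)) = 1/(1025 + (10460160 - 189920)*(-246953)) = 1/(1025 + 10270240*(-246953)) = 1/(1025 - 2536266578720) = 1/(-2536266577695) = -1/2536266577695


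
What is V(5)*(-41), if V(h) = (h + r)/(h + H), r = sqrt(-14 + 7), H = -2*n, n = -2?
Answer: -205/9 - 41*I*sqrt(7)/9 ≈ -22.778 - 12.053*I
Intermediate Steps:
H = 4 (H = -2*(-2) = 4)
r = I*sqrt(7) (r = sqrt(-7) = I*sqrt(7) ≈ 2.6458*I)
V(h) = (h + I*sqrt(7))/(4 + h) (V(h) = (h + I*sqrt(7))/(h + 4) = (h + I*sqrt(7))/(4 + h))
V(5)*(-41) = ((5 + I*sqrt(7))/(4 + 5))*(-41) = ((5 + I*sqrt(7))/9)*(-41) = (5/9 + I*sqrt(7)/9)*(-41) = -205/9 - 41*I*sqrt(7)/9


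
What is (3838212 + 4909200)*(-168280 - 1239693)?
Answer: -12316119915876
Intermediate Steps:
(3838212 + 4909200)*(-168280 - 1239693) = 8747412*(-1407973) = -12316119915876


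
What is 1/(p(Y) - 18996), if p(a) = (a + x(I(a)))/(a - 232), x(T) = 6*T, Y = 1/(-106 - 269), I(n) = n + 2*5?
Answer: -87001/1652693489 ≈ -5.2642e-5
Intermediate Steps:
I(n) = 10 + n (I(n) = n + 10 = 10 + n)
Y = -1/375 (Y = 1/(-375) = -1/375 ≈ -0.0026667)
p(a) = (60 + 7*a)/(-232 + a) (p(a) = (a + 6*(10 + a))/(a - 232) = (a + (60 + 6*a))/(-232 + a) = (60 + 7*a)/(-232 + a))
1/(p(Y) - 18996) = 1/((60 + 7*(-1/375))/(-232 - 1/375) - 18996) = 1/((60 - 7/375)/(-87001/375) - 18996) = 1/(-375/87001*22493/375 - 18996) = 1/(-22493/87001 - 18996) = 1/(-1652693489/87001) = -87001/1652693489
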